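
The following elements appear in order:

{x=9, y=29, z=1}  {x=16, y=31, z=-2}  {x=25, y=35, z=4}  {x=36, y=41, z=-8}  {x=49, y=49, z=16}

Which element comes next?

{x=64, y=59, z=-32}

X — perfect squares: 3², 4², 5², …: 9, 16, 25, 36, 49 → 64.
For the y, differences are 2, 4, 6, … (increasing by 2 each time): 29, 31, 35, 41, 49 → 59.
For the z, ×(-2) each step: 1, -2, 4, -8, 16 → -32.
So the next element is {x=64, y=59, z=-32}.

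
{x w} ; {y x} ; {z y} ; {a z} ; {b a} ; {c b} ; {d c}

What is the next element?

First letter: letters move forward 1 place in the alphabet, wrapping Z→A; x, y, z, a, b, c, d → e.
Second letter: letters move forward 1 place in the alphabet, wrapping Z→A; w, x, y, z, a, b, c → d.
Combining the parts gives {e d}.

{e d}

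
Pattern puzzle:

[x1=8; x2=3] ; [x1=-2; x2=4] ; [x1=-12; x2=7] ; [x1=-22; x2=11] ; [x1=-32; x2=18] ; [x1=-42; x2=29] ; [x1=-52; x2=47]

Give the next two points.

For the x1, −10 each step: 8, -2, -12, -22, -32, -42, -52 → -62 → -72.
X2 goes 3, 4, 7, 11, 18, 29, 47 → 76 → 123 (each term is the sum of the two before it).
So the next two points are [x1=-62; x2=76] and [x1=-72; x2=123].

[x1=-62; x2=76], [x1=-72; x2=123]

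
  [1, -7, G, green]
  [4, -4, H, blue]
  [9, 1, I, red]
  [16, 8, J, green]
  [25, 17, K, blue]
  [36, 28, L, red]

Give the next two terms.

First slot: 1, 4, 9, 16, 25, 36 → 49 → 64 (perfect squares: 1², 2², 3², …).
Second slot goes -7, -4, 1, 8, 17, 28 → 41 → 56 (always 8 less than the first slot).
Letter: letters move forward 1 place in the alphabet; G, H, I, J, K, L → M → N.
Colour: repeats green → blue → red, so green, blue, red, green, blue, red → green → blue.
Putting the parts together: [49, 41, M, green] and then [64, 56, N, blue].

[49, 41, M, green], [64, 56, N, blue]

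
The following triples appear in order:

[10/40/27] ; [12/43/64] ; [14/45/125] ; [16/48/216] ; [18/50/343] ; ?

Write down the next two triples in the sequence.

First entry: +2 each step; 10, 12, 14, 16, 18 → 20 → 22.
Second entry: alternating steps +3, +2, +3, +2, …, so 40, 43, 45, 48, 50 → 53 → 55.
Third entry: perfect cubes: 3³, 4³, 5³, …, so 27, 64, 125, 216, 343 → 512 → 729.
Putting the parts together: [20/53/512] and then [22/55/729].

[20/53/512], [22/55/729]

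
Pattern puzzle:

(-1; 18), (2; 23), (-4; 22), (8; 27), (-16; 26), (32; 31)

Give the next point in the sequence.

First component goes -1, 2, -4, 8, -16, 32 → -64 (×(-2) each step).
Second component goes 18, 23, 22, 27, 26, 31 → 30 (alternating steps +5, −1, +5, −1, …).
Combining the parts gives (-64; 30).

(-64; 30)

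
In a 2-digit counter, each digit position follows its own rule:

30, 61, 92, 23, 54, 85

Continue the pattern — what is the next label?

First digit — +3 each step, mod 10: 3, 6, 9, 2, 5, 8 → 1.
Second digit — +1 each step, mod 10: 0, 1, 2, 3, 4, 5 → 6.
Combining the parts gives 16.

16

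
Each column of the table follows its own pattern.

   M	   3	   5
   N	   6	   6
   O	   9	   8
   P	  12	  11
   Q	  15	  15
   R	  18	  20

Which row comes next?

Letter: M, N, O, P, Q, R → S (letters move forward 1 place in the alphabet).
Second component: 3, 6, 9, 12, 15, 18 → 21 (+3 each step).
Third component — differences are 1, 2, 3, … (increasing by 1 each time): 5, 6, 8, 11, 15, 20 → 26.
Putting it together: S  21  26.

S  21  26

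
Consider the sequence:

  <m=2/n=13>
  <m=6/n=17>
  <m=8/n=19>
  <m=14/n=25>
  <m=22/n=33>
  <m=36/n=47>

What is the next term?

<m=58/n=69>

M goes 2, 6, 8, 14, 22, 36 → 58 (each term is the sum of the two before it).
N: 13, 17, 19, 25, 33, 47 → 69 (always 11 more than the m).
Combining the parts gives <m=58/n=69>.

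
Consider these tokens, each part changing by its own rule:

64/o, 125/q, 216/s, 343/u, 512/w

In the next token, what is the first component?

For the first component, perfect cubes: 4³, 5³, 6³, …: 64, 125, 216, 343, 512 → 729.

729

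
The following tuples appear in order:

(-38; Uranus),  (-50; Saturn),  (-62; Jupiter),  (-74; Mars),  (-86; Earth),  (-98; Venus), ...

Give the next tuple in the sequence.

For the first value, −12 each step: -38, -50, -62, -74, -86, -98 → -110.
Planet goes Uranus, Saturn, Jupiter, Mars, Earth, Venus → Mercury (runs backward through the planets Mercury→Neptune).
Putting it together: (-110; Mercury).

(-110; Mercury)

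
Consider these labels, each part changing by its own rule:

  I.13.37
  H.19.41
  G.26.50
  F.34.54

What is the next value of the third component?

63

For the third component, alternating steps +4, +9, +4, +9, …: 37, 41, 50, 54 → 63.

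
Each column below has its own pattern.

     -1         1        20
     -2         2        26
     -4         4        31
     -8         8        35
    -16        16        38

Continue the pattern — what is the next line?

First component — ×2 each step: -1, -2, -4, -8, -16 → -32.
Second component: 1, 2, 4, 8, 16 → 32 (×2 each step).
For the third component, differences are 6, 5, 4, … (decreasing by 1 each time): 20, 26, 31, 35, 38 → 40.
So the next line is -32  32  40.

-32  32  40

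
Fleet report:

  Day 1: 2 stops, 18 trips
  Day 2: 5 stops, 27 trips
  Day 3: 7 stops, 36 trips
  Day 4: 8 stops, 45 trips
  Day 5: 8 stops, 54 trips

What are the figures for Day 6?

7 stops, 63 trips

Stops: differences are 3, 2, 1, … (decreasing by 1 each time); 2, 5, 7, 8, 8 → 7.
Trips — +9 each step: 18, 27, 36, 45, 54 → 63.
Combining the parts gives 7 stops, 63 trips.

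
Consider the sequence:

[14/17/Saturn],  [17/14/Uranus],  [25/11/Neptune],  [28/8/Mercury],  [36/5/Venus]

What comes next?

First coordinate: alternating steps +3, +8, +3, +8, …; 14, 17, 25, 28, 36 → 39.
For the second coordinate, −3 each step: 17, 14, 11, 8, 5 → 2.
Planet goes Saturn, Uranus, Neptune, Mercury, Venus → Earth (runs through the planets Mercury→Neptune).
Putting it together: [39/2/Earth].

[39/2/Earth]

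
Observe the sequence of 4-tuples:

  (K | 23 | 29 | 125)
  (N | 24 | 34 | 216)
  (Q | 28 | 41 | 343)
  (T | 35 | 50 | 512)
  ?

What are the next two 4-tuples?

(W | 45 | 61 | 729), (Z | 58 | 74 | 1000)

Letter — letters move forward 3 places in the alphabet: K, N, Q, T → W → Z.
Second coordinate goes 23, 24, 28, 35 → 45 → 58 (differences are 1, 4, 7, … (increasing by 3 each time)).
Third coordinate: differences are 5, 7, 9, … (increasing by 2 each time); 29, 34, 41, 50 → 61 → 74.
For the fourth coordinate, perfect cubes: 5³, 6³, 7³, …: 125, 216, 343, 512 → 729 → 1000.
Putting the parts together: (W | 45 | 61 | 729) and then (Z | 58 | 74 | 1000).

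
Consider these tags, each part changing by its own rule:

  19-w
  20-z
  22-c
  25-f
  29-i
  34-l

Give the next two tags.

40-o then 47-r

For the first component, differences are 1, 2, 3, … (increasing by 1 each time): 19, 20, 22, 25, 29, 34 → 40 → 47.
For the letter, letters move forward 3 places in the alphabet, wrapping Z→A: w, z, c, f, i, l → o → r.
So the next two tags are 40-o and 47-r.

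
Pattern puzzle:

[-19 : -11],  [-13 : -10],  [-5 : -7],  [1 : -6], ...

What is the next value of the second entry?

Second entry: -11, -10, -7, -6 → -3 (alternating steps +1, +3, +1, +3, …).

-3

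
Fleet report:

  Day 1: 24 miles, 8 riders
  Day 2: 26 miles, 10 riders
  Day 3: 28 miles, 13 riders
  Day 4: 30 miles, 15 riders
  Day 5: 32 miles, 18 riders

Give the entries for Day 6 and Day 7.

34 miles, 20 riders; 36 miles, 23 riders

For the miles, +2 each step: 24, 26, 28, 30, 32 → 34 → 36.
Riders: alternating steps +2, +3, +2, +3, …; 8, 10, 13, 15, 18 → 20 → 23.
Putting the parts together: 34 miles, 20 riders and then 36 miles, 23 riders.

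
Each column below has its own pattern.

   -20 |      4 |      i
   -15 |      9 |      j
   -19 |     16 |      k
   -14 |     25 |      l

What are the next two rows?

First component: -20, -15, -19, -14 → -18 → -13 (alternating steps +5, −4, +5, −4, …).
Second component: 4, 9, 16, 25 → 36 → 49 (perfect squares: 2², 3², 4², …).
For the letter, letters move forward 1 place in the alphabet: i, j, k, l → m → n.
Putting the parts together: -18  36  m and then -13  49  n.

-18  36  m; -13  49  n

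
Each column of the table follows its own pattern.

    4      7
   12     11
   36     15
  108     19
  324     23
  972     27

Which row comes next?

First component: ×3 each step; 4, 12, 36, 108, 324, 972 → 2916.
Second component: +4 each step; 7, 11, 15, 19, 23, 27 → 31.
Putting it together: 2916  31.

2916  31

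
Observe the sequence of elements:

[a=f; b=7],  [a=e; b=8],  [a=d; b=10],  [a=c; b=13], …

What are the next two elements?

A: f, e, d, c → b → a (letters move back 1 place in the alphabet).
B: differences are 1, 2, 3, … (increasing by 1 each time); 7, 8, 10, 13 → 17 → 22.
So the next two elements are [a=b; b=17] and [a=a; b=22].

[a=b; b=17], [a=a; b=22]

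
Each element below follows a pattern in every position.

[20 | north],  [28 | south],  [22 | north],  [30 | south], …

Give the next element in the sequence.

[24 | north]

First part: alternating steps +8, −6, +8, −6, …; 20, 28, 22, 30 → 24.
Direction: north, south, north, south → north (alternates north ↔ south).
Putting it together: [24 | north].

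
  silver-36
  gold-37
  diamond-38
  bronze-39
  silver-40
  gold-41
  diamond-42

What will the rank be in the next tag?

bronze

Rank — repeats silver → gold → diamond → bronze: silver, gold, diamond, bronze, silver, gold, diamond → bronze.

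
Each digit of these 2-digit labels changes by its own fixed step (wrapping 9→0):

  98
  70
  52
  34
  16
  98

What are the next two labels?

70 then 52

First digit — −2 each step, mod 10: 9, 7, 5, 3, 1, 9 → 7 → 5.
Second digit: +2 each step, mod 10, so 8, 0, 2, 4, 6, 8 → 0 → 2.
Putting the parts together: 70 and then 52.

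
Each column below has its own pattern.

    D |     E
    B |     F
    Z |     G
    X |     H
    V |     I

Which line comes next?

T  J

For the first letter, letters move back 2 places in the alphabet, wrapping A→Z: D, B, Z, X, V → T.
Second letter: letters move forward 1 place in the alphabet; E, F, G, H, I → J.
So the next line is T  J.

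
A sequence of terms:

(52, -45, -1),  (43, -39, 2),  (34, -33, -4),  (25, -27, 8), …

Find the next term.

(16, -21, -16)

First component: −9 each step; 52, 43, 34, 25 → 16.
Second component — +6 each step: -45, -39, -33, -27 → -21.
Third component: ×(-2) each step; -1, 2, -4, 8 → -16.
Combining the parts gives (16, -21, -16).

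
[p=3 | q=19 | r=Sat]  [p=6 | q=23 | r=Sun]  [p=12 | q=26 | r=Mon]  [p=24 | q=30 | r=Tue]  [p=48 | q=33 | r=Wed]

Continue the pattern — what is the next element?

[p=96 | q=37 | r=Thu]

P: ×2 each step; 3, 6, 12, 24, 48 → 96.
Q: 19, 23, 26, 30, 33 → 37 (alternating steps +4, +3, +4, +3, …).
R — runs through the weekdays Mon→Sun: Sat, Sun, Mon, Tue, Wed → Thu.
Combining the parts gives [p=96 | q=37 | r=Thu].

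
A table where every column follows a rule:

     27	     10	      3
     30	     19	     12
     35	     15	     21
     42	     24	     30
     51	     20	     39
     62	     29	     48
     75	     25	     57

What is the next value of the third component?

Third component: 3, 12, 21, 30, 39, 48, 57 → 66 (+9 each step).

66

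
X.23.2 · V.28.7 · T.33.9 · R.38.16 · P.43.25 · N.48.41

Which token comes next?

L.53.66

Letter goes X, V, T, R, P, N → L (letters move back 2 places in the alphabet).
Second component: +5 each step, so 23, 28, 33, 38, 43, 48 → 53.
Third component goes 2, 7, 9, 16, 25, 41 → 66 (each term is the sum of the two before it).
Putting it together: L.53.66.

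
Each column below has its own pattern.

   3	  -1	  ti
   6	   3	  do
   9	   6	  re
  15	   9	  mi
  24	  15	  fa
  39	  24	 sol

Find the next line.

First component — each term is the sum of the two before it: 3, 6, 9, 15, 24, 39 → 63.
Second component: always the previous value of the first component; -1, 3, 6, 9, 15, 24 → 39.
Note goes ti, do, re, mi, fa, sol → la (runs through the solfège scale do→ti).
So the next line is 63  39  la.

63  39  la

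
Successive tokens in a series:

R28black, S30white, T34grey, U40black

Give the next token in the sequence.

V48white

Letter: R, S, T, U → V (letters move forward 1 place in the alphabet).
Second component: differences are 2, 4, 6, … (increasing by 2 each time); 28, 30, 34, 40 → 48.
Shade — repeats black → white → grey: black, white, grey, black → white.
Putting it together: V48white.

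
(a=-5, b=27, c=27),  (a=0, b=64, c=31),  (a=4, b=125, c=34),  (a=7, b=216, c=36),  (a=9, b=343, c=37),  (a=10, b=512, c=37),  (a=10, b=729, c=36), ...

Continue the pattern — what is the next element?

A: -5, 0, 4, 7, 9, 10, 10 → 9 (differences are 5, 4, 3, … (decreasing by 1 each time)).
B: perfect cubes: 3³, 4³, 5³, …, so 27, 64, 125, 216, 343, 512, 729 → 1000.
C — differences are 4, 3, 2, … (decreasing by 1 each time): 27, 31, 34, 36, 37, 37, 36 → 34.
Combining the parts gives (a=9, b=1000, c=34).

(a=9, b=1000, c=34)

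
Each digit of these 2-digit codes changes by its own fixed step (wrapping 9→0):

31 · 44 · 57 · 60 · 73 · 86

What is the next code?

99

First digit: 3, 4, 5, 6, 7, 8 → 9 (+1 each step, mod 10).
For the second digit, +3 each step, mod 10: 1, 4, 7, 0, 3, 6 → 9.
So the next code is 99.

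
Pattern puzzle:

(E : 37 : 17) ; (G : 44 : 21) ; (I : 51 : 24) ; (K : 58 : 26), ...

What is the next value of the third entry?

27

Third entry goes 17, 21, 24, 26 → 27 (differences are 4, 3, 2, … (decreasing by 1 each time)).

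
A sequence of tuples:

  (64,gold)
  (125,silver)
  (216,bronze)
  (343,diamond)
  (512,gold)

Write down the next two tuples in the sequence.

First value: 64, 125, 216, 343, 512 → 729 → 1000 (perfect cubes: 4³, 5³, 6³, …).
Rank: repeats gold → silver → bronze → diamond, so gold, silver, bronze, diamond, gold → silver → bronze.
So the next two tuples are (729,silver) and (1000,bronze).

(729,silver), (1000,bronze)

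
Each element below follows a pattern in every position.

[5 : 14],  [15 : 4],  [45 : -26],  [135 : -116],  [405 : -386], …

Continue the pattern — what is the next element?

[1215 : -1196]

First component goes 5, 15, 45, 135, 405 → 1215 (×3 each step).
Second component: together with the first component always sums to 19, so 14, 4, -26, -116, -386 → -1196.
Combining the parts gives [1215 : -1196].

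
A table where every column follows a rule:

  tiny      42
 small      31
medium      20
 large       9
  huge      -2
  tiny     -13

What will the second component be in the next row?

For the second component, −11 each step: 42, 31, 20, 9, -2, -13 → -24.

-24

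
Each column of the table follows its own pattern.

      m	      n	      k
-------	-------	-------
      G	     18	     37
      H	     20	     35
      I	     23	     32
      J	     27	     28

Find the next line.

K  32  23

For the column m, letters move forward 1 place in the alphabet: G, H, I, J → K.
Column n: 18, 20, 23, 27 → 32 (differences are 2, 3, 4, … (increasing by 1 each time)).
Column k: 37, 35, 32, 28 → 23 (together with the column n always sums to 55).
So the next line is K  32  23.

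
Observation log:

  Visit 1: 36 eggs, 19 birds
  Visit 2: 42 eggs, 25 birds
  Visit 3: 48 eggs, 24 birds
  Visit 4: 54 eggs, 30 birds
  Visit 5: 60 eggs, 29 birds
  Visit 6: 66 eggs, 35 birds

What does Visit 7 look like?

Eggs: 36, 42, 48, 54, 60, 66 → 72 (+6 each step).
Birds: alternating steps +6, −1, +6, −1, …, so 19, 25, 24, 30, 29, 35 → 34.
Putting it together: 72 eggs, 34 birds.

72 eggs, 34 birds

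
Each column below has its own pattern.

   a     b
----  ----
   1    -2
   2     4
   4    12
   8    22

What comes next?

Column a goes 1, 2, 4, 8 → 16 (×2 each step).
Column b goes -2, 4, 12, 22 → 34 (differences are 6, 8, 10, … (increasing by 2 each time)).
Combining the parts gives 16  34.

16  34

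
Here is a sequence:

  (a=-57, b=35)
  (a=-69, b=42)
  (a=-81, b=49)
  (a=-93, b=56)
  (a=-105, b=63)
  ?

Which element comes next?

(a=-117, b=70)

A goes -57, -69, -81, -93, -105 → -117 (−12 each step).
B — +7 each step: 35, 42, 49, 56, 63 → 70.
So the next element is (a=-117, b=70).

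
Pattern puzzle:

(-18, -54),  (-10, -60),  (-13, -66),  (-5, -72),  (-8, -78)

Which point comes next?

(0, -84)

First coordinate: -18, -10, -13, -5, -8 → 0 (alternating steps +8, −3, +8, −3, …).
Second coordinate — −6 each step: -54, -60, -66, -72, -78 → -84.
So the next point is (0, -84).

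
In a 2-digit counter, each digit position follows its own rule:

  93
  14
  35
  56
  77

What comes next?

First digit: +2 each step, mod 10, so 9, 1, 3, 5, 7 → 9.
Second digit: 3, 4, 5, 6, 7 → 8 (+1 each step, mod 10).
Combining the parts gives 98.

98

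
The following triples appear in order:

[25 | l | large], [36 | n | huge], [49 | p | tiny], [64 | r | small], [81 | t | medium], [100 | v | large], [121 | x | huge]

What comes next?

First part — perfect squares: 5², 6², 7², …: 25, 36, 49, 64, 81, 100, 121 → 144.
Letter: letters move forward 2 places in the alphabet; l, n, p, r, t, v, x → z.
Size — repeats large → huge → tiny → small → medium: large, huge, tiny, small, medium, large, huge → tiny.
So the next triple is [144 | z | tiny].

[144 | z | tiny]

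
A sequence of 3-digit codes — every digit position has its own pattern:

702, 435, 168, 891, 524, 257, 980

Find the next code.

For the first digit, −3 each step, mod 10: 7, 4, 1, 8, 5, 2, 9 → 6.
Second digit: 0, 3, 6, 9, 2, 5, 8 → 1 (+3 each step, mod 10).
Third digit goes 2, 5, 8, 1, 4, 7, 0 → 3 (+3 each step, mod 10).
Combining the parts gives 613.

613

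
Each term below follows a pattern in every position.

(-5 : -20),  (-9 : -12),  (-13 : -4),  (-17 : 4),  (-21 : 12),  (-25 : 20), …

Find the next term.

(-29 : 28)

First value: −4 each step; -5, -9, -13, -17, -21, -25 → -29.
Second value: +8 each step; -20, -12, -4, 4, 12, 20 → 28.
Putting it together: (-29 : 28).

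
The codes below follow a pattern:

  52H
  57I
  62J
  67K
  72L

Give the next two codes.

First component: +5 each step; 52, 57, 62, 67, 72 → 77 → 82.
For the letter, letters move forward 1 place in the alphabet: H, I, J, K, L → M → N.
So the next two codes are 77M and 82N.

77M, 82N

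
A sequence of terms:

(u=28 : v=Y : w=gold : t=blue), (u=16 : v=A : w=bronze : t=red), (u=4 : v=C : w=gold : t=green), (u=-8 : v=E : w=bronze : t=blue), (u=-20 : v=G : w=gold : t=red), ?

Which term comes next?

U — −12 each step: 28, 16, 4, -8, -20 → -32.
V — letters move forward 2 places in the alphabet, wrapping Z→A: Y, A, C, E, G → I.
W — alternates gold ↔ bronze: gold, bronze, gold, bronze, gold → bronze.
T: blue, red, green, blue, red → green (repeats blue → red → green).
Putting it together: (u=-32 : v=I : w=bronze : t=green).

(u=-32 : v=I : w=bronze : t=green)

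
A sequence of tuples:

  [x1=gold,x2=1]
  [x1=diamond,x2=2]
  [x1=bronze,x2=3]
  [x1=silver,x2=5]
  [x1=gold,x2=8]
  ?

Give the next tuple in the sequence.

X1 goes gold, diamond, bronze, silver, gold → diamond (repeats gold → diamond → bronze → silver).
X2: 1, 2, 3, 5, 8 → 13 (each term is the sum of the two before it).
Putting it together: [x1=diamond,x2=13].

[x1=diamond,x2=13]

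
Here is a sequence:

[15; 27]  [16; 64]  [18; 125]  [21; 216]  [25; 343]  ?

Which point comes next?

[30; 512]

First coordinate: differences are 1, 2, 3, … (increasing by 1 each time), so 15, 16, 18, 21, 25 → 30.
Second coordinate — perfect cubes: 3³, 4³, 5³, …: 27, 64, 125, 216, 343 → 512.
Putting it together: [30; 512].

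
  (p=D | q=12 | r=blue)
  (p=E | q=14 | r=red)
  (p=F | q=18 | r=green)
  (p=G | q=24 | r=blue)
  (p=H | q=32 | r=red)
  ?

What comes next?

(p=I | q=42 | r=green)

P: letters move forward 1 place in the alphabet, so D, E, F, G, H → I.
Q: differences are 2, 4, 6, … (increasing by 2 each time); 12, 14, 18, 24, 32 → 42.
For the r, repeats blue → red → green: blue, red, green, blue, red → green.
Combining the parts gives (p=I | q=42 | r=green).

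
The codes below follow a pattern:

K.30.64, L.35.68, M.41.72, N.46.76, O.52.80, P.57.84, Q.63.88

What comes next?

Letter: K, L, M, N, O, P, Q → R (letters move forward 1 place in the alphabet).
Second component: alternating steps +5, +6, +5, +6, …; 30, 35, 41, 46, 52, 57, 63 → 68.
Third component: +4 each step; 64, 68, 72, 76, 80, 84, 88 → 92.
So the next code is R.68.92.

R.68.92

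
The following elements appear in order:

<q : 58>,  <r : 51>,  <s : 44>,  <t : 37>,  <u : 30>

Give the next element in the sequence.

Letter: letters move forward 1 place in the alphabet; q, r, s, t, u → v.
Second entry: −7 each step; 58, 51, 44, 37, 30 → 23.
Combining the parts gives <v : 23>.

<v : 23>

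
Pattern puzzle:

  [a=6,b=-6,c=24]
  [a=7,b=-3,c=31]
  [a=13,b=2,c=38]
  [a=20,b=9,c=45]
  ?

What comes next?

A — each term is the sum of the two before it: 6, 7, 13, 20 → 33.
B: differences are 3, 5, 7, … (increasing by 2 each time); -6, -3, 2, 9 → 18.
C: 24, 31, 38, 45 → 52 (+7 each step).
So the next tuple is [a=33,b=18,c=52].

[a=33,b=18,c=52]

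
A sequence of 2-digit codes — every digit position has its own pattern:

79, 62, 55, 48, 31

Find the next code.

First digit — −1 each step, mod 10: 7, 6, 5, 4, 3 → 2.
Second digit goes 9, 2, 5, 8, 1 → 4 (+3 each step, mod 10).
Combining the parts gives 24.

24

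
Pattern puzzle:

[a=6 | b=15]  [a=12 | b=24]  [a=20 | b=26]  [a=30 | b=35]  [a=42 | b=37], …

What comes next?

A: differences are 6, 8, 10, … (increasing by 2 each time), so 6, 12, 20, 30, 42 → 56.
B goes 15, 24, 26, 35, 37 → 46 (alternating steps +9, +2, +9, +2, …).
So the next tuple is [a=56 | b=46].

[a=56 | b=46]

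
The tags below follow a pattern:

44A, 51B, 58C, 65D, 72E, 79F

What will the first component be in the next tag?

86

For the first component, +7 each step: 44, 51, 58, 65, 72, 79 → 86.
Letter: letters move forward 1 place in the alphabet; A, B, C, D, E, F → G.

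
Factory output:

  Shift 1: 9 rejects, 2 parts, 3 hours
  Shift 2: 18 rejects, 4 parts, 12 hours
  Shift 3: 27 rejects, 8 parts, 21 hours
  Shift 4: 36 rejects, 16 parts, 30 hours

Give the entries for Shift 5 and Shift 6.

Rejects: +9 each step, so 9, 18, 27, 36 → 45 → 54.
Parts: 2, 4, 8, 16 → 32 → 64 (×2 each step).
For the hours, always 6 less than the rejects: 3, 12, 21, 30 → 39 → 48.
Putting the parts together: 45 rejects, 32 parts, 39 hours and then 54 rejects, 64 parts, 48 hours.

45 rejects, 32 parts, 39 hours; 54 rejects, 64 parts, 48 hours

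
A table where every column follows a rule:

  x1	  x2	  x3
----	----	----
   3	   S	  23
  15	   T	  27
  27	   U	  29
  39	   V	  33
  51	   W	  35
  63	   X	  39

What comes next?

75  Y  41

Column x1: +12 each step; 3, 15, 27, 39, 51, 63 → 75.
Column x2 goes S, T, U, V, W, X → Y (letters move forward 1 place in the alphabet).
Column x3 goes 23, 27, 29, 33, 35, 39 → 41 (alternating steps +4, +2, +4, +2, …).
Putting it together: 75  Y  41.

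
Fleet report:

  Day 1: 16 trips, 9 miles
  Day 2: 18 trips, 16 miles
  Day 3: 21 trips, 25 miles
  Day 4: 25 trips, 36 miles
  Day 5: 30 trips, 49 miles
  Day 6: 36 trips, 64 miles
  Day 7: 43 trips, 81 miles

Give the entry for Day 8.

Trips: 16, 18, 21, 25, 30, 36, 43 → 51 (differences are 2, 3, 4, … (increasing by 1 each time)).
For the miles, perfect squares: 3², 4², 5², …: 9, 16, 25, 36, 49, 64, 81 → 100.
So the next record is 51 trips, 100 miles.

51 trips, 100 miles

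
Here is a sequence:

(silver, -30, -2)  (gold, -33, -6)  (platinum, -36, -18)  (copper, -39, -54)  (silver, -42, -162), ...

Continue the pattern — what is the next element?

Metal: silver, gold, platinum, copper, silver → gold (repeats silver → gold → platinum → copper).
Second slot goes -30, -33, -36, -39, -42 → -45 (−3 each step).
Third slot — ×3 each step: -2, -6, -18, -54, -162 → -486.
Combining the parts gives (gold, -45, -486).

(gold, -45, -486)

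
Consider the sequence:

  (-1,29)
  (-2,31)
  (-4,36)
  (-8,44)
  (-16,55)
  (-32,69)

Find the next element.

First entry goes -1, -2, -4, -8, -16, -32 → -64 (×2 each step).
Second entry: differences are 2, 5, 8, … (increasing by 3 each time), so 29, 31, 36, 44, 55, 69 → 86.
Putting it together: (-64,86).

(-64,86)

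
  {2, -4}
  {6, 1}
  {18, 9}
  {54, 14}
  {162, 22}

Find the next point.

First component — ×3 each step: 2, 6, 18, 54, 162 → 486.
Second component: alternating steps +5, +8, +5, +8, …; -4, 1, 9, 14, 22 → 27.
Putting it together: {486, 27}.

{486, 27}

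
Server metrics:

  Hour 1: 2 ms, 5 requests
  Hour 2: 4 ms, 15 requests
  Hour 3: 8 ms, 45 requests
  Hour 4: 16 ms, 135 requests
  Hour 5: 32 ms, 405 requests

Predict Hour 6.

Ms: 2, 4, 8, 16, 32 → 64 (×2 each step).
Requests: ×3 each step, so 5, 15, 45, 135, 405 → 1215.
So the next line is 64 ms, 1215 requests.

64 ms, 1215 requests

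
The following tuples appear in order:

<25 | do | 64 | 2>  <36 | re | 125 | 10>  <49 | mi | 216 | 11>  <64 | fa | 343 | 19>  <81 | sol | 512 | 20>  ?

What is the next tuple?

<100 | la | 729 | 28>

First coordinate: 25, 36, 49, 64, 81 → 100 (perfect squares: 5², 6², 7², …).
Note goes do, re, mi, fa, sol → la (runs through the solfège scale do→ti).
Third coordinate goes 64, 125, 216, 343, 512 → 729 (perfect cubes: 4³, 5³, 6³, …).
Fourth coordinate — alternating steps +8, +1, +8, +1, …: 2, 10, 11, 19, 20 → 28.
So the next tuple is <100 | la | 729 | 28>.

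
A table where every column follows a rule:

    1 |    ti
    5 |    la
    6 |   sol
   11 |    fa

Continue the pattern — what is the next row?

First component goes 1, 5, 6, 11 → 17 (each term is the sum of the two before it).
Note: runs backward through the solfège scale do→ti; ti, la, sol, fa → mi.
Combining the parts gives 17  mi.

17  mi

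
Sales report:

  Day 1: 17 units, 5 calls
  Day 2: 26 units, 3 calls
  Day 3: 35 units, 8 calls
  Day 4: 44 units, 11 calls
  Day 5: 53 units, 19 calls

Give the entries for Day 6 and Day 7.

62 units, 30 calls; 71 units, 49 calls

Units: +9 each step, so 17, 26, 35, 44, 53 → 62 → 71.
For the calls, each term is the sum of the two before it: 5, 3, 8, 11, 19 → 30 → 49.
Putting the parts together: 62 units, 30 calls and then 71 units, 49 calls.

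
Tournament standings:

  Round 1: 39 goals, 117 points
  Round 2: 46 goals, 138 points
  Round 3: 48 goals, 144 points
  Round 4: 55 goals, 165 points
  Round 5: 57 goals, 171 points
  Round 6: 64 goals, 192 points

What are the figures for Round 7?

Goals — alternating steps +7, +2, +7, +2, …: 39, 46, 48, 55, 57, 64 → 66.
For the points, always 3 × the goals: 117, 138, 144, 165, 171, 192 → 198.
So the next record is 66 goals, 198 points.

66 goals, 198 points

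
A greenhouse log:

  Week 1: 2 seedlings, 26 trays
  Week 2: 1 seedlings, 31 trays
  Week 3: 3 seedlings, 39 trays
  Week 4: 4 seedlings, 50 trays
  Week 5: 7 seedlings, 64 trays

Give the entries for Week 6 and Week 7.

Seedlings: each term is the sum of the two before it, so 2, 1, 3, 4, 7 → 11 → 18.
Trays — differences are 5, 8, 11, … (increasing by 3 each time): 26, 31, 39, 50, 64 → 81 → 101.
So the next two rows are 11 seedlings, 81 trays and 18 seedlings, 101 trays.

11 seedlings, 81 trays; 18 seedlings, 101 trays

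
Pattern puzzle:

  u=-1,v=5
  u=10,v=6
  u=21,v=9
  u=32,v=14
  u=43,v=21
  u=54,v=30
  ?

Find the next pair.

U: +11 each step, so -1, 10, 21, 32, 43, 54 → 65.
V: 5, 6, 9, 14, 21, 30 → 41 (differences are 1, 3, 5, … (increasing by 2 each time)).
So the next pair is u=65,v=41.

u=65,v=41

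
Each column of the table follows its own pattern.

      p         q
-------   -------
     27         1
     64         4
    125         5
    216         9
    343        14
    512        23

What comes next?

729  37

Column p: 27, 64, 125, 216, 343, 512 → 729 (perfect cubes: 3³, 4³, 5³, …).
For the column q, each term is the sum of the two before it: 1, 4, 5, 9, 14, 23 → 37.
Putting it together: 729  37.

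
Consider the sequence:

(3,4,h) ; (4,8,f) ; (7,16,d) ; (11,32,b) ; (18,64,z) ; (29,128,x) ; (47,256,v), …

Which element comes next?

First coordinate: 3, 4, 7, 11, 18, 29, 47 → 76 (each term is the sum of the two before it).
Second coordinate: ×2 each step; 4, 8, 16, 32, 64, 128, 256 → 512.
Letter: letters move back 2 places in the alphabet, wrapping A→Z; h, f, d, b, z, x, v → t.
So the next element is (76,512,t).

(76,512,t)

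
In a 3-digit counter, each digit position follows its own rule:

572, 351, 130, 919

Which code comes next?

798

First digit: −2 each step, mod 10, so 5, 3, 1, 9 → 7.
Second digit: −2 each step, mod 10; 7, 5, 3, 1 → 9.
Third digit: 2, 1, 0, 9 → 8 (−1 each step, mod 10).
Combining the parts gives 798.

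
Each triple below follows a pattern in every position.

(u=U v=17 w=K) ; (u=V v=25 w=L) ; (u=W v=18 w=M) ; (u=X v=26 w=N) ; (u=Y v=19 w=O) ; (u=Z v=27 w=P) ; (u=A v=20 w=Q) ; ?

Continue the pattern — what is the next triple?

(u=B v=28 w=R)

U: letters move forward 1 place in the alphabet, wrapping Z→A, so U, V, W, X, Y, Z, A → B.
V: alternating steps +8, −7, +8, −7, …, so 17, 25, 18, 26, 19, 27, 20 → 28.
For the w, letters move forward 1 place in the alphabet: K, L, M, N, O, P, Q → R.
Combining the parts gives (u=B v=28 w=R).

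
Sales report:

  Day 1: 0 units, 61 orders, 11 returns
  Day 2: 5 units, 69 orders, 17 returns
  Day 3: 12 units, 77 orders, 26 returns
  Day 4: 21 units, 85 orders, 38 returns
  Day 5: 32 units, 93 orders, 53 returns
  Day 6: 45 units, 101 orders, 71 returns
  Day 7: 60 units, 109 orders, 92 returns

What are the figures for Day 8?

Units: differences are 5, 7, 9, … (increasing by 2 each time), so 0, 5, 12, 21, 32, 45, 60 → 77.
Orders: 61, 69, 77, 85, 93, 101, 109 → 117 (+8 each step).
Returns goes 11, 17, 26, 38, 53, 71, 92 → 116 (differences are 6, 9, 12, … (increasing by 3 each time)).
So the next row is 77 units, 117 orders, 116 returns.

77 units, 117 orders, 116 returns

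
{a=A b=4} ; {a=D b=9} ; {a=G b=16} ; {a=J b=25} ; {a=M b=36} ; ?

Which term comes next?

A: letters move forward 3 places in the alphabet; A, D, G, J, M → P.
B goes 4, 9, 16, 25, 36 → 49 (perfect squares: 2², 3², 4², …).
So the next term is {a=P b=49}.

{a=P b=49}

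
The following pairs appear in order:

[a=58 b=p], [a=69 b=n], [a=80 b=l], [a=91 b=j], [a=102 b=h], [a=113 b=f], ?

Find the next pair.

For the a, +11 each step: 58, 69, 80, 91, 102, 113 → 124.
B — letters move back 2 places in the alphabet: p, n, l, j, h, f → d.
Putting it together: [a=124 b=d].

[a=124 b=d]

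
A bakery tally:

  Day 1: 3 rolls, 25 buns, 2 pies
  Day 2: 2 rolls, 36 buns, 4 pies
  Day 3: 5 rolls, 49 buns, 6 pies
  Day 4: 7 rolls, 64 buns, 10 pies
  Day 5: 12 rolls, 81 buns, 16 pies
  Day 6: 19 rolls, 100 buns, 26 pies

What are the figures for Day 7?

Rolls: each term is the sum of the two before it, so 3, 2, 5, 7, 12, 19 → 31.
Buns: perfect squares: 5², 6², 7², …, so 25, 36, 49, 64, 81, 100 → 121.
Pies: 2, 4, 6, 10, 16, 26 → 42 (each term is the sum of the two before it).
So the next record is 31 rolls, 121 buns, 42 pies.

31 rolls, 121 buns, 42 pies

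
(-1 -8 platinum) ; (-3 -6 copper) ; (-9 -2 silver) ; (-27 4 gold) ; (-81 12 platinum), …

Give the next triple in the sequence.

(-243 22 copper)

First value: -1, -3, -9, -27, -81 → -243 (×3 each step).
Second value — differences are 2, 4, 6, … (increasing by 2 each time): -8, -6, -2, 4, 12 → 22.
Metal — repeats platinum → copper → silver → gold: platinum, copper, silver, gold, platinum → copper.
Combining the parts gives (-243 22 copper).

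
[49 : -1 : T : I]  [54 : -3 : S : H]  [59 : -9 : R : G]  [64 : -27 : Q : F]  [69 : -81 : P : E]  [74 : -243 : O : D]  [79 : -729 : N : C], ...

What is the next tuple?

[84 : -2187 : M : B]

First component: +5 each step, so 49, 54, 59, 64, 69, 74, 79 → 84.
Second component: ×3 each step, so -1, -3, -9, -27, -81, -243, -729 → -2187.
First letter: T, S, R, Q, P, O, N → M (letters move back 1 place in the alphabet).
For the second letter, letters move back 1 place in the alphabet: I, H, G, F, E, D, C → B.
Putting it together: [84 : -2187 : M : B].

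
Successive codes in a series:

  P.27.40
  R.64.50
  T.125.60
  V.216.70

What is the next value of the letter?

X

For the letter, letters move forward 2 places in the alphabet: P, R, T, V → X.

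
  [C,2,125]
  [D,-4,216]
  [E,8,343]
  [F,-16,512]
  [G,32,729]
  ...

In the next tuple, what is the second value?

Second value: 2, -4, 8, -16, 32 → -64 (×(-2) each step).

-64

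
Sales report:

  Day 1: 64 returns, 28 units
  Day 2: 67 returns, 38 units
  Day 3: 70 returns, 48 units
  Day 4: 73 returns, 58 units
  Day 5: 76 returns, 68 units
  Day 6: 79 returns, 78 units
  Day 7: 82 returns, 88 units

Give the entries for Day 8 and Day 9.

Returns: 64, 67, 70, 73, 76, 79, 82 → 85 → 88 (+3 each step).
For the units, +10 each step: 28, 38, 48, 58, 68, 78, 88 → 98 → 108.
Putting the parts together: 85 returns, 98 units and then 88 returns, 108 units.

85 returns, 98 units; 88 returns, 108 units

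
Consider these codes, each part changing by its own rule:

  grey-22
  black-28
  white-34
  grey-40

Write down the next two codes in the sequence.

For the shade, repeats grey → black → white: grey, black, white, grey → black → white.
Second component goes 22, 28, 34, 40 → 46 → 52 (+6 each step).
Putting the parts together: black-46 and then white-52.

black-46 then white-52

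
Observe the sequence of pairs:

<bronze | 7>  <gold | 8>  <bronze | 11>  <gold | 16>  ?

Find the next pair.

<bronze | 23>

Rank: alternates bronze ↔ gold; bronze, gold, bronze, gold → bronze.
Second slot: 7, 8, 11, 16 → 23 (differences are 1, 3, 5, … (increasing by 2 each time)).
So the next pair is <bronze | 23>.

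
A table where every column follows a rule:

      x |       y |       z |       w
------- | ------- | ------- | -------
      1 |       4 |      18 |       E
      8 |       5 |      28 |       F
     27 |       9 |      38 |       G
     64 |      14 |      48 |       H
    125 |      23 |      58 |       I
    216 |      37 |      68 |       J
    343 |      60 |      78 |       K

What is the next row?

For the column x, perfect cubes: 1³, 2³, 3³, …: 1, 8, 27, 64, 125, 216, 343 → 512.
For the column y, each term is the sum of the two before it: 4, 5, 9, 14, 23, 37, 60 → 97.
Column z: 18, 28, 38, 48, 58, 68, 78 → 88 (+10 each step).
Column w — letters move forward 1 place in the alphabet: E, F, G, H, I, J, K → L.
Combining the parts gives 512  97  88  L.

512  97  88  L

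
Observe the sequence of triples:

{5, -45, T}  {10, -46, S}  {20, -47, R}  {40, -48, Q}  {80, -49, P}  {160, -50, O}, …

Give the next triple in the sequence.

{320, -51, N}

First coordinate goes 5, 10, 20, 40, 80, 160 → 320 (×2 each step).
Second coordinate: −1 each step; -45, -46, -47, -48, -49, -50 → -51.
Letter: letters move back 1 place in the alphabet; T, S, R, Q, P, O → N.
So the next triple is {320, -51, N}.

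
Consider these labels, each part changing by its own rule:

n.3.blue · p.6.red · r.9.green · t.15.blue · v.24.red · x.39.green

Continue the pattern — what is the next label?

z.63.blue

Letter: letters move forward 2 places in the alphabet; n, p, r, t, v, x → z.
Second component goes 3, 6, 9, 15, 24, 39 → 63 (each term is the sum of the two before it).
Colour: repeats blue → red → green, so blue, red, green, blue, red, green → blue.
Putting it together: z.63.blue.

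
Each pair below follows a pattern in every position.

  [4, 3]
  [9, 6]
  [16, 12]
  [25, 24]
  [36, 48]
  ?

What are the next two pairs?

First component — perfect squares: 2², 3², 4², …: 4, 9, 16, 25, 36 → 49 → 64.
Second component — ×2 each step: 3, 6, 12, 24, 48 → 96 → 192.
Putting the parts together: [49, 96] and then [64, 192].

[49, 96], [64, 192]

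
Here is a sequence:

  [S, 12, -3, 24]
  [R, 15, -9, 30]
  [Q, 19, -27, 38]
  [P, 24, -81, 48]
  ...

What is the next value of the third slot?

-243

Third slot: -3, -9, -27, -81 → -243 (×3 each step).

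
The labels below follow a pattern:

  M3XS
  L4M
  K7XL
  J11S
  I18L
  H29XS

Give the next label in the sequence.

Letter goes M, L, K, J, I, H → G (letters move back 1 place in the alphabet).
Second component goes 3, 4, 7, 11, 18, 29 → 47 (each term is the sum of the two before it).
Size goes XS, M, XL, S, L, XS → M (repeats XS → M → XL → S → L).
So the next label is G47M.

G47M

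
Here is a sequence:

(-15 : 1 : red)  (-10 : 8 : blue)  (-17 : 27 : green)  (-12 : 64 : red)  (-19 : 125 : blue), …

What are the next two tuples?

First coordinate: -15, -10, -17, -12, -19 → -14 → -21 (alternating steps +5, −7, +5, −7, …).
Second coordinate: perfect cubes: 1³, 2³, 3³, …; 1, 8, 27, 64, 125 → 216 → 343.
Colour: red, blue, green, red, blue → green → red (repeats red → blue → green).
Putting the parts together: (-14 : 216 : green) and then (-21 : 343 : red).

(-14 : 216 : green), (-21 : 343 : red)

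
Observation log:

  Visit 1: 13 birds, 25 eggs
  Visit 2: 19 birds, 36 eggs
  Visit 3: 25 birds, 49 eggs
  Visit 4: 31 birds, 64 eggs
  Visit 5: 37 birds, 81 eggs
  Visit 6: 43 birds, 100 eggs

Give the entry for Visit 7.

Birds — +6 each step: 13, 19, 25, 31, 37, 43 → 49.
Eggs: perfect squares: 5², 6², 7², …, so 25, 36, 49, 64, 81, 100 → 121.
So the next line is 49 birds, 121 eggs.

49 birds, 121 eggs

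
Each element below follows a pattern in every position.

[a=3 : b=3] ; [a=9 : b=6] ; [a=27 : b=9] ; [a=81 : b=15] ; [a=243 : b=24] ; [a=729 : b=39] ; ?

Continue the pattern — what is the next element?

[a=2187 : b=63]

A: ×3 each step; 3, 9, 27, 81, 243, 729 → 2187.
For the b, each term is the sum of the two before it: 3, 6, 9, 15, 24, 39 → 63.
Putting it together: [a=2187 : b=63].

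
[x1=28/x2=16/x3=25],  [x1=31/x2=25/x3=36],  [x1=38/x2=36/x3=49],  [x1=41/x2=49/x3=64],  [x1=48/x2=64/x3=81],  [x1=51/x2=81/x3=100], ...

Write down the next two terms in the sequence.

[x1=58/x2=100/x3=121], [x1=61/x2=121/x3=144]

X1 goes 28, 31, 38, 41, 48, 51 → 58 → 61 (alternating steps +3, +7, +3, +7, …).
X2: perfect squares: 4², 5², 6², …, so 16, 25, 36, 49, 64, 81 → 100 → 121.
X3 goes 25, 36, 49, 64, 81, 100 → 121 → 144 (perfect squares: 5², 6², 7², …).
So the next two terms are [x1=58/x2=100/x3=121] and [x1=61/x2=121/x3=144].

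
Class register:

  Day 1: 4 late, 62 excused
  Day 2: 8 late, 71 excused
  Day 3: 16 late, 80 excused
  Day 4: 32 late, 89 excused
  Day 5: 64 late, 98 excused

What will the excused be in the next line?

Late goes 4, 8, 16, 32, 64 → 128 (×2 each step).
Excused goes 62, 71, 80, 89, 98 → 107 (+9 each step).

107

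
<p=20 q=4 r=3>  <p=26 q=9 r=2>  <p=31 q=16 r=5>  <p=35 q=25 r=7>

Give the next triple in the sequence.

<p=38 q=36 r=12>

P: differences are 6, 5, 4, … (decreasing by 1 each time), so 20, 26, 31, 35 → 38.
Q: perfect squares: 2², 3², 4², …; 4, 9, 16, 25 → 36.
R — each term is the sum of the two before it: 3, 2, 5, 7 → 12.
Putting it together: <p=38 q=36 r=12>.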